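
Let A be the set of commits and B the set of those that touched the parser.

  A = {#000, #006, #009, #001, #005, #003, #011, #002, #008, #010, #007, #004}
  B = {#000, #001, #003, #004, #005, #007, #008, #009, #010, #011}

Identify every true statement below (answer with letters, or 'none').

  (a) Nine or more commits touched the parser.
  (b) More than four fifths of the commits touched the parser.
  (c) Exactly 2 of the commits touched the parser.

|A| = 12, |A ∩ B| = 10, |A ∖ B| = 2.
(a) |A ∩ B| ≥ 9: holds.
(b) |A ∩ B| / |A| > 4/5: holds.
(c) |A ∩ B| = 2: fails.

(a), (b)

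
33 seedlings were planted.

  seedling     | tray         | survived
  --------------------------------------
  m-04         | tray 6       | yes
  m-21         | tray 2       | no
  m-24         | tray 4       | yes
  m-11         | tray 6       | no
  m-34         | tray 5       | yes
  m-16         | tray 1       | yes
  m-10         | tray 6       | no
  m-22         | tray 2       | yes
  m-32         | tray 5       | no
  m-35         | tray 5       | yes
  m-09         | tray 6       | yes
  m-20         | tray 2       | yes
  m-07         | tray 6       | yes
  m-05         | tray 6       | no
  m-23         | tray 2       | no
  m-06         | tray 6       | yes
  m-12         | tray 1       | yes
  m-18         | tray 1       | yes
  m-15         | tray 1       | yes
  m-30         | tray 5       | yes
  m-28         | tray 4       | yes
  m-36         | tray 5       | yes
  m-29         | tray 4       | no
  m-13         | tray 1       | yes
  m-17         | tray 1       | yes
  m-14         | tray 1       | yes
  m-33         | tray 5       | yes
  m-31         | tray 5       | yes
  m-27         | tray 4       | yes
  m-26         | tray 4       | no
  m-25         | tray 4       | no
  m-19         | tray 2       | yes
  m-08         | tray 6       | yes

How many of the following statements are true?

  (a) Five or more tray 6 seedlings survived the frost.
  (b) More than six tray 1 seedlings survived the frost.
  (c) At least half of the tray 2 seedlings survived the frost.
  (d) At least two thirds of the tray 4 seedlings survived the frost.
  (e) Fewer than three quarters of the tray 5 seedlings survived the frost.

(a) tray 6: |A| = 8, |A ∩ B| = 5; needs |A ∩ B| ≥ 5 — true.
(b) tray 1: |A| = 7, |A ∩ B| = 7; needs |A ∩ B| > 6 — true.
(c) tray 2: |A| = 5, |A ∩ B| = 3; needs |A ∩ B| ≥ |A ∖ B| — true.
(d) tray 4: |A| = 6, |A ∩ B| = 3; needs |A ∩ B| / |A| ≥ 2/3 — false.
(e) tray 5: |A| = 7, |A ∩ B| = 6; needs |A ∩ B| / |A| < 3/4 — false.

3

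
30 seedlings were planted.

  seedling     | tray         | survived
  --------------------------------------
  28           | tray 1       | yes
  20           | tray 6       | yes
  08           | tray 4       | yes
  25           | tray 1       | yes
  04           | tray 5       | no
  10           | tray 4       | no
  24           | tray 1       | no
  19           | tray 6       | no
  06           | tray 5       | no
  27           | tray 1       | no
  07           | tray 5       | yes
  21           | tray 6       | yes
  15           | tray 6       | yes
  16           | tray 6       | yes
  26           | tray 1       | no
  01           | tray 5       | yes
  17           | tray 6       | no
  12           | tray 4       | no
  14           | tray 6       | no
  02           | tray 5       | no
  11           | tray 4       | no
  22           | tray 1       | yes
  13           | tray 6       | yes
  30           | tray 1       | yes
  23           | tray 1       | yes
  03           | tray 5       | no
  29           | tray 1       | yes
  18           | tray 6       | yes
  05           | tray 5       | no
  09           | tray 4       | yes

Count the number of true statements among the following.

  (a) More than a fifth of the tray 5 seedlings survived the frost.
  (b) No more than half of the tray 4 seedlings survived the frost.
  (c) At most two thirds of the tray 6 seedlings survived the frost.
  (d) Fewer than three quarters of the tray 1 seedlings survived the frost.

4

(a) tray 5: |A| = 7, |A ∩ B| = 2; needs |A ∩ B| / |A| > 1/5 — true.
(b) tray 4: |A| = 5, |A ∩ B| = 2; needs |A ∩ B| ≤ |A ∖ B| — true.
(c) tray 6: |A| = 9, |A ∩ B| = 6; needs |A ∩ B| / |A| ≤ 2/3 — true.
(d) tray 1: |A| = 9, |A ∩ B| = 6; needs |A ∩ B| / |A| < 3/4 — true.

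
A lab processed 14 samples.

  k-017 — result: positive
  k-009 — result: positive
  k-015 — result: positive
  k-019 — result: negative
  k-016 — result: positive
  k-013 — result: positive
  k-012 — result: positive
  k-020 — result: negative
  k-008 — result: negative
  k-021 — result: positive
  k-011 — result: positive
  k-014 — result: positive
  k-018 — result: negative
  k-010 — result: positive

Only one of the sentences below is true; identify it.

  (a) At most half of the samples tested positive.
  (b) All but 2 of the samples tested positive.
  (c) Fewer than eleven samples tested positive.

(c)

|A| = 14, |A ∩ B| = 10, |A ∖ B| = 4.
(a) requires |A ∩ B| ≤ |A ∖ B|: false.
(b) requires |A ∖ B| = 2: false.
(c) requires |A ∩ B| < 11: true.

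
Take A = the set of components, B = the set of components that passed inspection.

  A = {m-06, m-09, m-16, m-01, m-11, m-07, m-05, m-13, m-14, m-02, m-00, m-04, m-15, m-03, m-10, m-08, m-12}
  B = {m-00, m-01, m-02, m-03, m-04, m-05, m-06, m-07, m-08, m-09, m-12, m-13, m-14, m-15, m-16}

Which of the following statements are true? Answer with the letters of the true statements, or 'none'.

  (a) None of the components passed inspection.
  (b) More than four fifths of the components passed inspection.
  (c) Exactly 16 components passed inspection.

(b)

|A| = 17, |A ∩ B| = 15, |A ∖ B| = 2.
(a) A ∩ B = ∅ (|A ∩ B| = 0): fails.
(b) |A ∩ B| / |A| > 4/5: holds.
(c) |A ∩ B| = 16: fails.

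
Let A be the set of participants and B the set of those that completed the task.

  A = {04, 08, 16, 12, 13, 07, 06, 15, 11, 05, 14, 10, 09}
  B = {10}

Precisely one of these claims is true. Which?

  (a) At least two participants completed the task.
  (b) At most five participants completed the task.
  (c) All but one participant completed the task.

|A| = 13, |A ∩ B| = 1, |A ∖ B| = 12.
(a) requires |A ∩ B| ≥ 2: false.
(b) requires |A ∩ B| ≤ 5: true.
(c) requires |A ∖ B| = 1: false.

(b)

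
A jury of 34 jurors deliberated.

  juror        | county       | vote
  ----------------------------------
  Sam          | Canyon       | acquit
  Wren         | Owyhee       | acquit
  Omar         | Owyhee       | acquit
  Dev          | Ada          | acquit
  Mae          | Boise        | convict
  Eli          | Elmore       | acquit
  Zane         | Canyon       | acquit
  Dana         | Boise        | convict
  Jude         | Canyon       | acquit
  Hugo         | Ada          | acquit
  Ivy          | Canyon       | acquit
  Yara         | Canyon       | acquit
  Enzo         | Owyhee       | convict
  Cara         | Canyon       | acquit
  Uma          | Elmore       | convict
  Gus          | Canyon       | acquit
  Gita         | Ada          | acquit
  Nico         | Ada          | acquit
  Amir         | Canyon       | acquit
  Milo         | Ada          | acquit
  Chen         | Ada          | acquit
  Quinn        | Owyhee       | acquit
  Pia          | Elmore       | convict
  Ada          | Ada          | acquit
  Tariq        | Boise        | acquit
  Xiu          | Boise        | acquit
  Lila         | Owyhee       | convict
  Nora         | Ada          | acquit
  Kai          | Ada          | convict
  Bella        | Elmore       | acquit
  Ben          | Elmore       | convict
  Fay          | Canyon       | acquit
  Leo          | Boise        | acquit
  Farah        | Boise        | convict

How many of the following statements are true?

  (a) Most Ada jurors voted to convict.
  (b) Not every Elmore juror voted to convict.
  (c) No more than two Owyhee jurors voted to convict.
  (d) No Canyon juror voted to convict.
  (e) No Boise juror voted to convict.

3

(a) Ada: |A| = 9, |A ∩ B| = 1; needs |A ∩ B| > |A ∖ B| — false.
(b) Elmore: |A| = 5, |A ∩ B| = 3; needs A ⊄ B (|A ∖ B| ≥ 1) — true.
(c) Owyhee: |A| = 5, |A ∩ B| = 2; needs |A ∩ B| ≤ 2 — true.
(d) Canyon: |A| = 9, |A ∩ B| = 0; needs A ∩ B = ∅ (|A ∩ B| = 0) — true.
(e) Boise: |A| = 6, |A ∩ B| = 3; needs A ∩ B = ∅ (|A ∩ B| = 0) — false.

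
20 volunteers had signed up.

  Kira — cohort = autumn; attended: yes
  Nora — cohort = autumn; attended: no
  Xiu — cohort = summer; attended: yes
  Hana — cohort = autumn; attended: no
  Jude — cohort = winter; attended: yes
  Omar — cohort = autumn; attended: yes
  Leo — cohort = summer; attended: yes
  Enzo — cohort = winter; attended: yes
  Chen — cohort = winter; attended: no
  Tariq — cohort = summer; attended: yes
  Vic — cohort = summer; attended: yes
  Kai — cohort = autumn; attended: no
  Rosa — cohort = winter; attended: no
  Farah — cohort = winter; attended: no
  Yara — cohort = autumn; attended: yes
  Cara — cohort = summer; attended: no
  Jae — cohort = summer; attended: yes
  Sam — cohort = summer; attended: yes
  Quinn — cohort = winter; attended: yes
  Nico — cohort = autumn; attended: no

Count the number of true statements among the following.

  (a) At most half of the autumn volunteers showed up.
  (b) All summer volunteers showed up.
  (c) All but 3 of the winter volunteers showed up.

(a) autumn: |A| = 7, |A ∩ B| = 3; needs |A ∩ B| ≤ |A ∖ B| — true.
(b) summer: |A| = 7, |A ∩ B| = 6; needs A ⊆ B, i.e. every element of A is in B (|A ∖ B| = 0) — false.
(c) winter: |A| = 6, |A ∩ B| = 3; needs |A ∖ B| = 3 — true.

2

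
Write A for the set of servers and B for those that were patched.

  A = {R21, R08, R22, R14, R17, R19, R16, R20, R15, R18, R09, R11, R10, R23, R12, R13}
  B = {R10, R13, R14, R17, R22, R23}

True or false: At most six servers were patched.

True

The determiner here denotes the relation: |A ∩ B| ≤ 6.
|A| = 16, |A ∩ B| = 6, |A ∖ B| = 10.
|A ∩ B| = 6, so the statement is true.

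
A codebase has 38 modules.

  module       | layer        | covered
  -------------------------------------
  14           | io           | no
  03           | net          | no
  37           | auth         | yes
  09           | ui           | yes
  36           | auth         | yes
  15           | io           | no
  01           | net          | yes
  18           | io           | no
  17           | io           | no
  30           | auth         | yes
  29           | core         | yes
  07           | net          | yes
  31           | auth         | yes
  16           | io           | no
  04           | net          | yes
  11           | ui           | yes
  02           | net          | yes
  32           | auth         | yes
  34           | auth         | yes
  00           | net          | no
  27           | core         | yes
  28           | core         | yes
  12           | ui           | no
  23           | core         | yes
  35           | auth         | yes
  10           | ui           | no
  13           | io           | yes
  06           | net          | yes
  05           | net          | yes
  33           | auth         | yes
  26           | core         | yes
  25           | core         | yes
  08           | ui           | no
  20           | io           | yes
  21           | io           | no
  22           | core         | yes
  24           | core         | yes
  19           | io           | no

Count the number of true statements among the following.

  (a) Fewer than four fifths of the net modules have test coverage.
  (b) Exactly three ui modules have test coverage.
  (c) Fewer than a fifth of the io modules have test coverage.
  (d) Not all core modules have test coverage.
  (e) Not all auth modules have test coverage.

1

(a) net: |A| = 8, |A ∩ B| = 6; needs |A ∩ B| / |A| < 4/5 — true.
(b) ui: |A| = 5, |A ∩ B| = 2; needs |A ∩ B| = 3 — false.
(c) io: |A| = 9, |A ∩ B| = 2; needs |A ∩ B| / |A| < 1/5 — false.
(d) core: |A| = 8, |A ∩ B| = 8; needs A ⊄ B (|A ∖ B| ≥ 1) — false.
(e) auth: |A| = 8, |A ∩ B| = 8; needs A ⊄ B (|A ∖ B| ≥ 1) — false.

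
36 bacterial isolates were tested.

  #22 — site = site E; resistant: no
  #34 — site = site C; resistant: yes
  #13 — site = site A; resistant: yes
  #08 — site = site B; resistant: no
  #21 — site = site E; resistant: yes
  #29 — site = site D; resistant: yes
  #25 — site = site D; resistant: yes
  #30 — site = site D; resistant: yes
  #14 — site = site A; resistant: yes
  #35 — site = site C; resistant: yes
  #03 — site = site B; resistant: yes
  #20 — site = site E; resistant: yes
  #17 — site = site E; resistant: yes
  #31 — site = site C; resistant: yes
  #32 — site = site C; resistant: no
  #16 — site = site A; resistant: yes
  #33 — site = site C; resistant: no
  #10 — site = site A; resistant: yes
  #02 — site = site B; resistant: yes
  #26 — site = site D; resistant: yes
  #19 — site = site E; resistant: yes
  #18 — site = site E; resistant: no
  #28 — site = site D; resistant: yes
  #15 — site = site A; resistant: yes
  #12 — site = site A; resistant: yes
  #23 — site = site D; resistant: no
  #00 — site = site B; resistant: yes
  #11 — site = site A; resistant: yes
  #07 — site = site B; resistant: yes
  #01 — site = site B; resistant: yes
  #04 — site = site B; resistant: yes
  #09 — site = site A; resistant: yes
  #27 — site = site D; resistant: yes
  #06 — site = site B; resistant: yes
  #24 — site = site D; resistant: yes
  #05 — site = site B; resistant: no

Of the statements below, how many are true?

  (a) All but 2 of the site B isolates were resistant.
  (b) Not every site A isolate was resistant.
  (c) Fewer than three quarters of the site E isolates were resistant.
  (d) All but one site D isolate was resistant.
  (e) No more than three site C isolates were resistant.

(a) site B: |A| = 9, |A ∩ B| = 7; needs |A ∖ B| = 2 — true.
(b) site A: |A| = 8, |A ∩ B| = 8; needs A ⊄ B (|A ∖ B| ≥ 1) — false.
(c) site E: |A| = 6, |A ∩ B| = 4; needs |A ∩ B| / |A| < 3/4 — true.
(d) site D: |A| = 8, |A ∩ B| = 7; needs |A ∖ B| = 1 — true.
(e) site C: |A| = 5, |A ∩ B| = 3; needs |A ∩ B| ≤ 3 — true.

4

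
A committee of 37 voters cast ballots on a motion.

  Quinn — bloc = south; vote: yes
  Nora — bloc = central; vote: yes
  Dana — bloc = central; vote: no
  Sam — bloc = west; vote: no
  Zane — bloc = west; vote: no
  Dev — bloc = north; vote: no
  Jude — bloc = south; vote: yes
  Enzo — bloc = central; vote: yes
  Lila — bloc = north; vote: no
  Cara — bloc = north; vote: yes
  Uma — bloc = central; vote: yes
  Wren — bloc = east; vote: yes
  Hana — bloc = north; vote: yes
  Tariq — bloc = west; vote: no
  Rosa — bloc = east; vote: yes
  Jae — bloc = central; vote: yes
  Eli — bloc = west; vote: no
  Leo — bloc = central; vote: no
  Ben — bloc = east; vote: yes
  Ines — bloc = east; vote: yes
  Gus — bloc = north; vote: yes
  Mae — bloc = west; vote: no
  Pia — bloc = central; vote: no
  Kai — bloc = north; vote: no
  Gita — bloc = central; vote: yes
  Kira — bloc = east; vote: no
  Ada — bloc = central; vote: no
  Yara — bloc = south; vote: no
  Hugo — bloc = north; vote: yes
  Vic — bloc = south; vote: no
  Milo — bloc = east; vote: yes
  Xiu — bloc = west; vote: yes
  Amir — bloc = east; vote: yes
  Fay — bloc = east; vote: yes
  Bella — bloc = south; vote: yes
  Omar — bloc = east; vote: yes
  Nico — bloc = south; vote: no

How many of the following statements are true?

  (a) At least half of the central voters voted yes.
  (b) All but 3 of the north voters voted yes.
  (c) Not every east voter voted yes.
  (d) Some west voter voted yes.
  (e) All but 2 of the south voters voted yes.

4

(a) central: |A| = 9, |A ∩ B| = 5; needs |A ∩ B| ≥ |A ∖ B| — true.
(b) north: |A| = 7, |A ∩ B| = 4; needs |A ∖ B| = 3 — true.
(c) east: |A| = 9, |A ∩ B| = 8; needs A ⊄ B (|A ∖ B| ≥ 1) — true.
(d) west: |A| = 6, |A ∩ B| = 1; needs A ∩ B ≠ ∅ (|A ∩ B| ≥ 1) — true.
(e) south: |A| = 6, |A ∩ B| = 3; needs |A ∖ B| = 2 — false.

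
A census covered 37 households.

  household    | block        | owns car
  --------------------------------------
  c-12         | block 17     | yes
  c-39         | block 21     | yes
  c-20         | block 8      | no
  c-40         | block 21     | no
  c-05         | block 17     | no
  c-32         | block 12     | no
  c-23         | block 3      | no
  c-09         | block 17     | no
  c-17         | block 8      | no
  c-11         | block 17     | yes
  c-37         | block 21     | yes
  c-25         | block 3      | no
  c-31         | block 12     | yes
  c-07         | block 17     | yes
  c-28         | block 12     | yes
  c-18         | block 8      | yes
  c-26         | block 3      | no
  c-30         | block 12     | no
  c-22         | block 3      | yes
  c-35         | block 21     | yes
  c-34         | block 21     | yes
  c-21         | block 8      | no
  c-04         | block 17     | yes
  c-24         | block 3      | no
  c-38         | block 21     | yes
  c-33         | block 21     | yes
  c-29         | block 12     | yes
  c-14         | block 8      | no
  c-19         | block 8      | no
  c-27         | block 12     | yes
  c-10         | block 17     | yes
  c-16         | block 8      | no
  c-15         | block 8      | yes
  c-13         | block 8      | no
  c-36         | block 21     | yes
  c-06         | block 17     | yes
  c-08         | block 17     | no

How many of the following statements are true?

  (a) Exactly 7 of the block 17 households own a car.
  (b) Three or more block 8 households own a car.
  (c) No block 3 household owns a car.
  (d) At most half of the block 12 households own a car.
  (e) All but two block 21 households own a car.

0

(a) block 17: |A| = 9, |A ∩ B| = 6; needs |A ∩ B| = 7 — false.
(b) block 8: |A| = 9, |A ∩ B| = 2; needs |A ∩ B| ≥ 3 — false.
(c) block 3: |A| = 5, |A ∩ B| = 1; needs A ∩ B = ∅ (|A ∩ B| = 0) — false.
(d) block 12: |A| = 6, |A ∩ B| = 4; needs |A ∩ B| ≤ |A ∖ B| — false.
(e) block 21: |A| = 8, |A ∩ B| = 7; needs |A ∖ B| = 2 — false.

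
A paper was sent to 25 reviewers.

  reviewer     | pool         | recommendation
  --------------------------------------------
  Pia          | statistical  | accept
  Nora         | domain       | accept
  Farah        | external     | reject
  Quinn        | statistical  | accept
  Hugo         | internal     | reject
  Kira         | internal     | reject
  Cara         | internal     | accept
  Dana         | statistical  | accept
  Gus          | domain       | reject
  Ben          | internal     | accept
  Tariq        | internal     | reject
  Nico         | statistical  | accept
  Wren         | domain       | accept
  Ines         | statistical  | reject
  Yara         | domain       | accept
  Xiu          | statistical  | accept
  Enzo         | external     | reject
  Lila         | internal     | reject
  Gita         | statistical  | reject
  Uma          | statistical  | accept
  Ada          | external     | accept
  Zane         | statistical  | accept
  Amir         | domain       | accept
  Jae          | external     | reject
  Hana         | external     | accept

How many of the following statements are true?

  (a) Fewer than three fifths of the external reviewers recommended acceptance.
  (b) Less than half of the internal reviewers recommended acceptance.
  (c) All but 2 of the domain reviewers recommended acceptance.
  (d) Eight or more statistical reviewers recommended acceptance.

2

(a) external: |A| = 5, |A ∩ B| = 2; needs |A ∩ B| / |A| < 3/5 — true.
(b) internal: |A| = 6, |A ∩ B| = 2; needs |A ∩ B| < |A ∖ B| — true.
(c) domain: |A| = 5, |A ∩ B| = 4; needs |A ∖ B| = 2 — false.
(d) statistical: |A| = 9, |A ∩ B| = 7; needs |A ∩ B| ≥ 8 — false.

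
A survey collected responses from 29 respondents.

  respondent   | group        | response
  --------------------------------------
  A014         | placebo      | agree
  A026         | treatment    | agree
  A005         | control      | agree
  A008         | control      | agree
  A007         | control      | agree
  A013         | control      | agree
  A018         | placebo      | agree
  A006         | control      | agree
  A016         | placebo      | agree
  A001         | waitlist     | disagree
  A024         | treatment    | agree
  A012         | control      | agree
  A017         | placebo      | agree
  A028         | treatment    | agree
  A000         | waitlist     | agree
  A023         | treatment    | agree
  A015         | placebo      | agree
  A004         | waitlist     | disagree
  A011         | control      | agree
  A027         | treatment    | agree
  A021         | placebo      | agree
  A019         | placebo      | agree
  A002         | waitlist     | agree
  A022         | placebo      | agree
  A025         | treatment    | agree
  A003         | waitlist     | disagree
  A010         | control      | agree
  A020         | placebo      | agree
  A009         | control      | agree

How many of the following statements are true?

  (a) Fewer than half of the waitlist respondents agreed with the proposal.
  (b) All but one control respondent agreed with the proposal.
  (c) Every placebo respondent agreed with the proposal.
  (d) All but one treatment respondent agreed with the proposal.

2

(a) waitlist: |A| = 5, |A ∩ B| = 2; needs |A ∩ B| < |A ∖ B| — true.
(b) control: |A| = 9, |A ∩ B| = 9; needs |A ∖ B| = 1 — false.
(c) placebo: |A| = 9, |A ∩ B| = 9; needs A ⊆ B, i.e. every element of A is in B (|A ∖ B| = 0) — true.
(d) treatment: |A| = 6, |A ∩ B| = 6; needs |A ∖ B| = 1 — false.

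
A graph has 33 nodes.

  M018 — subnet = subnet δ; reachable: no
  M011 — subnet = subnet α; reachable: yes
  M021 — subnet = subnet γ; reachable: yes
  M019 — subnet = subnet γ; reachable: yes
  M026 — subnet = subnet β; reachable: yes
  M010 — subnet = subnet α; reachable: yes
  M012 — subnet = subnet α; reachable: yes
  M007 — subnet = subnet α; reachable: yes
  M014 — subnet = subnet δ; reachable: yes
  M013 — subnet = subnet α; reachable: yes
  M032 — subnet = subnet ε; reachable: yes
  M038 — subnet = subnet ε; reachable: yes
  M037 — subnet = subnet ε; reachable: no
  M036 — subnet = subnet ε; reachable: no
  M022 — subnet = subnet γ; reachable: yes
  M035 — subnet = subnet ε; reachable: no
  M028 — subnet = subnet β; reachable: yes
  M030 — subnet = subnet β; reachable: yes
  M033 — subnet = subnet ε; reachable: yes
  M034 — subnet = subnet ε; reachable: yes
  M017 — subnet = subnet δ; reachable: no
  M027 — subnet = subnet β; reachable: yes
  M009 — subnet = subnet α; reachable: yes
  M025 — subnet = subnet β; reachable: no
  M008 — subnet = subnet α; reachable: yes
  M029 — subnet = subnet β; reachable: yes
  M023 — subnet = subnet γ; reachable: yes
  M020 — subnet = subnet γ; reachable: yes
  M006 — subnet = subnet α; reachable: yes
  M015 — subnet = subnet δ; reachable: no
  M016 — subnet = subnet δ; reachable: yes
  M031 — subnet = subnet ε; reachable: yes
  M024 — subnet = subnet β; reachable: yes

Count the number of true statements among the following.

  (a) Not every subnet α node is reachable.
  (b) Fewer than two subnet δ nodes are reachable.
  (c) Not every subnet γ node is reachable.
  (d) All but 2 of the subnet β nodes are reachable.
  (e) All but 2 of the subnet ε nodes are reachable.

0

(a) subnet α: |A| = 8, |A ∩ B| = 8; needs A ⊄ B (|A ∖ B| ≥ 1) — false.
(b) subnet δ: |A| = 5, |A ∩ B| = 2; needs |A ∩ B| < 2 — false.
(c) subnet γ: |A| = 5, |A ∩ B| = 5; needs A ⊄ B (|A ∖ B| ≥ 1) — false.
(d) subnet β: |A| = 7, |A ∩ B| = 6; needs |A ∖ B| = 2 — false.
(e) subnet ε: |A| = 8, |A ∩ B| = 5; needs |A ∖ B| = 2 — false.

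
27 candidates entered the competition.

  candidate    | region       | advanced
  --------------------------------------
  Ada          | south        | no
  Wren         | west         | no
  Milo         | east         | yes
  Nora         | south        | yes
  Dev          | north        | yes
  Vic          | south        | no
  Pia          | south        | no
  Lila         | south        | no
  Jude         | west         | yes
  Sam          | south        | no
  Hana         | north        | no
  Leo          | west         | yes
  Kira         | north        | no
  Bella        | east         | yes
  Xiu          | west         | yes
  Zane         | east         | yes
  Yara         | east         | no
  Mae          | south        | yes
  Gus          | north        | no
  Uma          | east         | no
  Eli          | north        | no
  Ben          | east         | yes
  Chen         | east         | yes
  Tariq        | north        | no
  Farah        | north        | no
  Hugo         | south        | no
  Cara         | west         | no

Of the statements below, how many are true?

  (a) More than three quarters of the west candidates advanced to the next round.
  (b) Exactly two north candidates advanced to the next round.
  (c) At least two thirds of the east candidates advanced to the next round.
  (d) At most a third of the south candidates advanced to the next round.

2

(a) west: |A| = 5, |A ∩ B| = 3; needs |A ∩ B| / |A| > 3/4 — false.
(b) north: |A| = 7, |A ∩ B| = 1; needs |A ∩ B| = 2 — false.
(c) east: |A| = 7, |A ∩ B| = 5; needs |A ∩ B| / |A| ≥ 2/3 — true.
(d) south: |A| = 8, |A ∩ B| = 2; needs |A ∩ B| / |A| ≤ 1/3 — true.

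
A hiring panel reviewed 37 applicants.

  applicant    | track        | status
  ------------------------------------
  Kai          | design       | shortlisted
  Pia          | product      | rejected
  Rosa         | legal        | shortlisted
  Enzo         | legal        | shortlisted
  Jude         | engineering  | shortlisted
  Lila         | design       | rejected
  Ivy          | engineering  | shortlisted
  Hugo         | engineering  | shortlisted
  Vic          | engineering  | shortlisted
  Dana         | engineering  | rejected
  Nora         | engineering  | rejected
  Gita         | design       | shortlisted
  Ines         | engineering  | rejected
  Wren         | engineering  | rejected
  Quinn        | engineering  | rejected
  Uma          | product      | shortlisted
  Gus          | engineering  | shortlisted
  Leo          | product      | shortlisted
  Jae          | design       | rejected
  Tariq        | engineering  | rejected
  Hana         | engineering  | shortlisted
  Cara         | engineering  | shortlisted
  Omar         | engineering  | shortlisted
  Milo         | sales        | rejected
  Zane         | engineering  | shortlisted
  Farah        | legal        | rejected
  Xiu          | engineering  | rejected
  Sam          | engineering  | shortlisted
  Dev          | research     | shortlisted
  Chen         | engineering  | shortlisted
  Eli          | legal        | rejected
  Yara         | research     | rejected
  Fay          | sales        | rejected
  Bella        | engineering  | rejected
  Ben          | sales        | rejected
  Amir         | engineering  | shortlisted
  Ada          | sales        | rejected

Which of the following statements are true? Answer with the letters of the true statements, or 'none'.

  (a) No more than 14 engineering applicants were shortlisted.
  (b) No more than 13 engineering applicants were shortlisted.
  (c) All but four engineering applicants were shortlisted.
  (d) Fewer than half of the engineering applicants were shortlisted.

|A| = 20, |A ∩ B| = 12, |A ∖ B| = 8.
(a) |A ∩ B| ≤ 14: holds.
(b) |A ∩ B| ≤ 13: holds.
(c) |A ∖ B| = 4: fails.
(d) |A ∩ B| < |A ∖ B|: fails.

(a), (b)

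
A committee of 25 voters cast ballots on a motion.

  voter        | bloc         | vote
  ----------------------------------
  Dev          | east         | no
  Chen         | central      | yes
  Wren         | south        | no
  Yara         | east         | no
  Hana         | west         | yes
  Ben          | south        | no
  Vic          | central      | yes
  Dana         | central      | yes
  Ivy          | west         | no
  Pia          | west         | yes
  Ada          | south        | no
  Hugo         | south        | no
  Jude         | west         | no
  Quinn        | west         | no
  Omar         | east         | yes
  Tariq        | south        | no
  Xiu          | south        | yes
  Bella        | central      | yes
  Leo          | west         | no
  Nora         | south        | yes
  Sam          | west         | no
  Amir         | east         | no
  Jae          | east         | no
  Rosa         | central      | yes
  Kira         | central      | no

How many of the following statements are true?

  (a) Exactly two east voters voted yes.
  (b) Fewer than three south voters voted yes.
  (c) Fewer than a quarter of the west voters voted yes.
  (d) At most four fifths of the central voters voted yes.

1

(a) east: |A| = 5, |A ∩ B| = 1; needs |A ∩ B| = 2 — false.
(b) south: |A| = 7, |A ∩ B| = 2; needs |A ∩ B| < 3 — true.
(c) west: |A| = 7, |A ∩ B| = 2; needs |A ∩ B| / |A| < 1/4 — false.
(d) central: |A| = 6, |A ∩ B| = 5; needs |A ∩ B| / |A| ≤ 4/5 — false.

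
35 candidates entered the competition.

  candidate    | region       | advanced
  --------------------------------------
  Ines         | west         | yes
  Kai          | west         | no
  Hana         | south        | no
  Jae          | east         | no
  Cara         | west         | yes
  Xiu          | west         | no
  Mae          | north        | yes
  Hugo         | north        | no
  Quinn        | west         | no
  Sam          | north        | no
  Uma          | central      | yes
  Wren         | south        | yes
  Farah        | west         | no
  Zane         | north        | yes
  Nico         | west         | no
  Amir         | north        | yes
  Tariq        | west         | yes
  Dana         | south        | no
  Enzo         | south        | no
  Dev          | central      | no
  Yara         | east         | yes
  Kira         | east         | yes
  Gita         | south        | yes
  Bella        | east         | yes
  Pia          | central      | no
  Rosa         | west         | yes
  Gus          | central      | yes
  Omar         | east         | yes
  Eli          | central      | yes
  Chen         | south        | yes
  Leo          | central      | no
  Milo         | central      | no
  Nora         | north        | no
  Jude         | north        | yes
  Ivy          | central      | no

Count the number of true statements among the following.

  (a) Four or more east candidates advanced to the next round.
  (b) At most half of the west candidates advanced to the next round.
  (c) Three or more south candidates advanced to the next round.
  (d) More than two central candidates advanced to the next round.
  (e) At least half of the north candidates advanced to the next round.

5

(a) east: |A| = 5, |A ∩ B| = 4; needs |A ∩ B| ≥ 4 — true.
(b) west: |A| = 9, |A ∩ B| = 4; needs |A ∩ B| ≤ |A ∖ B| — true.
(c) south: |A| = 6, |A ∩ B| = 3; needs |A ∩ B| ≥ 3 — true.
(d) central: |A| = 8, |A ∩ B| = 3; needs |A ∩ B| > 2 — true.
(e) north: |A| = 7, |A ∩ B| = 4; needs |A ∩ B| ≥ |A ∖ B| — true.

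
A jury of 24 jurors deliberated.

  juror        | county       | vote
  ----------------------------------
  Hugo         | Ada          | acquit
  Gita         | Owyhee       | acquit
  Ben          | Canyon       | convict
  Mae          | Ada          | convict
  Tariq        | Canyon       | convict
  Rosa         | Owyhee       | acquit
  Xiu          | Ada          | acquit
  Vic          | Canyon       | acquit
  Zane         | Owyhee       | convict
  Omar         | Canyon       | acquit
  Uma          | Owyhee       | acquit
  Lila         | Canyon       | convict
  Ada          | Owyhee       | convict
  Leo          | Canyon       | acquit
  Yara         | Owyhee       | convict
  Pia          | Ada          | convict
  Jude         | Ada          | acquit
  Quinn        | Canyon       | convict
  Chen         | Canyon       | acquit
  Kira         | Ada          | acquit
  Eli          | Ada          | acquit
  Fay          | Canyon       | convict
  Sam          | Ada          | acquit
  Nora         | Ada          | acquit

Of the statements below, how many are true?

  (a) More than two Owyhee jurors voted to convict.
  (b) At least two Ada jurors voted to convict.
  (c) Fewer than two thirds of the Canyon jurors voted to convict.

3

(a) Owyhee: |A| = 6, |A ∩ B| = 3; needs |A ∩ B| > 2 — true.
(b) Ada: |A| = 9, |A ∩ B| = 2; needs |A ∩ B| ≥ 2 — true.
(c) Canyon: |A| = 9, |A ∩ B| = 5; needs |A ∩ B| / |A| < 2/3 — true.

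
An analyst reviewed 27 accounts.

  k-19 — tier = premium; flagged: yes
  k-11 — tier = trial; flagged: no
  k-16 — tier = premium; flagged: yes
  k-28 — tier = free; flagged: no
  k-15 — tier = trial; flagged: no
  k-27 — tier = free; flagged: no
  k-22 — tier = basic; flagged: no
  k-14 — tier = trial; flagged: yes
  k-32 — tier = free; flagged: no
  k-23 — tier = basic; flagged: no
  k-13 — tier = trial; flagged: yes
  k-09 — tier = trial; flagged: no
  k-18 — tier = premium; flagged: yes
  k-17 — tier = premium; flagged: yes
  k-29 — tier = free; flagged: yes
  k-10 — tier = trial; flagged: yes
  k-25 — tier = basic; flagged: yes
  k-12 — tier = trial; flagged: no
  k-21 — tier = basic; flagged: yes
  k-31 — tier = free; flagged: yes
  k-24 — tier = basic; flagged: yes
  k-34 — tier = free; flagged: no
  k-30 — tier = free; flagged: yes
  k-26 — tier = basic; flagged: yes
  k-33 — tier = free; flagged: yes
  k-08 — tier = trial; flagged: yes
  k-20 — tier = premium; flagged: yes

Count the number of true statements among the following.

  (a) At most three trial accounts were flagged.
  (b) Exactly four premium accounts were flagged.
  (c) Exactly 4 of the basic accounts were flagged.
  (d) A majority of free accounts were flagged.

(a) trial: |A| = 8, |A ∩ B| = 4; needs |A ∩ B| ≤ 3 — false.
(b) premium: |A| = 5, |A ∩ B| = 5; needs |A ∩ B| = 4 — false.
(c) basic: |A| = 6, |A ∩ B| = 4; needs |A ∩ B| = 4 — true.
(d) free: |A| = 8, |A ∩ B| = 4; needs |A ∩ B| > |A ∖ B| — false.

1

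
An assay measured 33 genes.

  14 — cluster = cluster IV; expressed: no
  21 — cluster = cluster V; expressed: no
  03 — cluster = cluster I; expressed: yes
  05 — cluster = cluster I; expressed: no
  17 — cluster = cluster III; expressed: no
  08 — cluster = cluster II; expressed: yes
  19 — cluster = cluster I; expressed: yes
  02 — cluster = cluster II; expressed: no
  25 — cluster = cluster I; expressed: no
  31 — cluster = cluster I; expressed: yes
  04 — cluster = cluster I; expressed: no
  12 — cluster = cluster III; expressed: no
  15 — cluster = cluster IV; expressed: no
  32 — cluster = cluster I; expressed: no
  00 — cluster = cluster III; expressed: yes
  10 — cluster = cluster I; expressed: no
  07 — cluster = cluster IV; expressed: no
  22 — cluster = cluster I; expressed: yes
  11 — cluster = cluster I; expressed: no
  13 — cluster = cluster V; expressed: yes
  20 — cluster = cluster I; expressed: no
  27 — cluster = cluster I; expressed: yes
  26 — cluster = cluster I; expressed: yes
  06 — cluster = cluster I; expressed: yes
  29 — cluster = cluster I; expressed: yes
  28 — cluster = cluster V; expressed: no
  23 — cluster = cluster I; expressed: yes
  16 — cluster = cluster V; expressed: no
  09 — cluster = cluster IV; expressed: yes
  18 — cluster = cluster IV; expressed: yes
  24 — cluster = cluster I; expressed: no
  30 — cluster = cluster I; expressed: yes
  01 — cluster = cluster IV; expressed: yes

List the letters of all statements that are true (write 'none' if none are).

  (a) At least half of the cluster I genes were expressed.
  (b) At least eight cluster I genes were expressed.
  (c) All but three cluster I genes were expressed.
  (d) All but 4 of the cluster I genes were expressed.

(a), (b)

|A| = 18, |A ∩ B| = 10, |A ∖ B| = 8.
(a) |A ∩ B| ≥ |A ∖ B|: holds.
(b) |A ∩ B| ≥ 8: holds.
(c) |A ∖ B| = 3: fails.
(d) |A ∖ B| = 4: fails.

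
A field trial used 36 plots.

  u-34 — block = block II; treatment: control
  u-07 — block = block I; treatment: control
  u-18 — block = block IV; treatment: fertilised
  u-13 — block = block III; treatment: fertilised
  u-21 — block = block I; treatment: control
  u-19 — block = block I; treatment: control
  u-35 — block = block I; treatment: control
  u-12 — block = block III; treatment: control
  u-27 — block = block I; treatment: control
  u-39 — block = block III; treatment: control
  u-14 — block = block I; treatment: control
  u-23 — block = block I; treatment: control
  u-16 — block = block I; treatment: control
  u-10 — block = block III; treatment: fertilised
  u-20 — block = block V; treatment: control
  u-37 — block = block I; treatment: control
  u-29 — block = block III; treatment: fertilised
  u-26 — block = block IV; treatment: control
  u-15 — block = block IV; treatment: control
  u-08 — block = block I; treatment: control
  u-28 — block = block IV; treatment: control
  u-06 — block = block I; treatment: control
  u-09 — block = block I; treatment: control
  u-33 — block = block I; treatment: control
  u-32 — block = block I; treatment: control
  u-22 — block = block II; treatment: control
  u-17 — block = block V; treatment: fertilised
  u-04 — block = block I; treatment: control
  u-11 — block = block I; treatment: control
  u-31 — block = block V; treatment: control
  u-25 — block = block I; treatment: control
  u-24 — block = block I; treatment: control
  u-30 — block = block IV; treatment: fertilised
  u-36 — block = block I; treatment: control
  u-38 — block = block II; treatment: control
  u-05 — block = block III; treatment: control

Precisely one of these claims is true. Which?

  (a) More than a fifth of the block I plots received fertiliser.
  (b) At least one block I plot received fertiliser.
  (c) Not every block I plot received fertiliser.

|A| = 19, |A ∩ B| = 0, |A ∖ B| = 19.
(a) requires |A ∩ B| / |A| > 1/5: false.
(b) requires A ∩ B ≠ ∅ (|A ∩ B| ≥ 1): false.
(c) requires A ⊄ B (|A ∖ B| ≥ 1): true.

(c)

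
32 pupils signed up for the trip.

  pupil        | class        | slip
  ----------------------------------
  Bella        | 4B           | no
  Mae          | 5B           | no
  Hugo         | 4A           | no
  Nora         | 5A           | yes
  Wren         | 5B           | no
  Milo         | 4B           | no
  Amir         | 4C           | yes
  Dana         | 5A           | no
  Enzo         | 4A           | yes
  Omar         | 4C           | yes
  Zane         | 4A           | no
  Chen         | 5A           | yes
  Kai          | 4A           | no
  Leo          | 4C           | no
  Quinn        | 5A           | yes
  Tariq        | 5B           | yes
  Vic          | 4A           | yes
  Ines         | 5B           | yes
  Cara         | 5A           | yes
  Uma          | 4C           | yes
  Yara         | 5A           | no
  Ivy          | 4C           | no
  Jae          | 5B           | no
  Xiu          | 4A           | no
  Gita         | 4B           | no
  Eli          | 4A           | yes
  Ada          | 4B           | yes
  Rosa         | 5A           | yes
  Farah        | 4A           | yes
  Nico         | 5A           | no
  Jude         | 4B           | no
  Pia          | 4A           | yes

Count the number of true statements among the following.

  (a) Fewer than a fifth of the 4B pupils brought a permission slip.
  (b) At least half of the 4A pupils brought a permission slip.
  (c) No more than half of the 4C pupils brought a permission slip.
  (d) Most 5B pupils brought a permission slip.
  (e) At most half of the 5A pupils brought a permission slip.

1

(a) 4B: |A| = 5, |A ∩ B| = 1; needs |A ∩ B| / |A| < 1/5 — false.
(b) 4A: |A| = 9, |A ∩ B| = 5; needs |A ∩ B| ≥ |A ∖ B| — true.
(c) 4C: |A| = 5, |A ∩ B| = 3; needs |A ∩ B| ≤ |A ∖ B| — false.
(d) 5B: |A| = 5, |A ∩ B| = 2; needs |A ∩ B| > |A ∖ B| — false.
(e) 5A: |A| = 8, |A ∩ B| = 5; needs |A ∩ B| ≤ |A ∖ B| — false.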